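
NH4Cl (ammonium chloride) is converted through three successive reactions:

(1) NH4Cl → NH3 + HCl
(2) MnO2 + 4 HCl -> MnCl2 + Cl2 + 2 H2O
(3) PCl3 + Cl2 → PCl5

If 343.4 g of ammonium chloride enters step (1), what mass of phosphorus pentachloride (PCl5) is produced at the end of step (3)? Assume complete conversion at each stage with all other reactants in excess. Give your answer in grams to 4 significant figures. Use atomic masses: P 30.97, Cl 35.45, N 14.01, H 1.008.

334.2 g

M(NH4Cl) = 14.01 + 4(1.008) + 35.45 = 53.492 g/mol.
M(PCl5) = 30.97 + 5(35.45) = 208.22 g/mol.
n(NH4Cl) = 343.4 / 53.492 = 6.4197 mol.
Reaction (1): NH4Cl→HCl ratio 1:1 ⇒ n(HCl) = 6.4197 mol.
Reaction (2): HCl→Cl2 ratio 4:1 ⇒ n(Cl2) = 1.6049 mol.
Reaction (3): Cl2→PCl5 ratio 1:1 ⇒ n(PCl5) = 1.6049 mol.
Mass of PCl5 = 1.6049 × 208.22 = 334.17 g.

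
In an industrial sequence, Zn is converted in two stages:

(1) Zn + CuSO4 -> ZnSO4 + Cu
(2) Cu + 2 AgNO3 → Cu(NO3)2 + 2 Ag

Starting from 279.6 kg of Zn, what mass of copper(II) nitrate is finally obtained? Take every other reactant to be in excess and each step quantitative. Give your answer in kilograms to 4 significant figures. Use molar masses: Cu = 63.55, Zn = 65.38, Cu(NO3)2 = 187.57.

802.2 kg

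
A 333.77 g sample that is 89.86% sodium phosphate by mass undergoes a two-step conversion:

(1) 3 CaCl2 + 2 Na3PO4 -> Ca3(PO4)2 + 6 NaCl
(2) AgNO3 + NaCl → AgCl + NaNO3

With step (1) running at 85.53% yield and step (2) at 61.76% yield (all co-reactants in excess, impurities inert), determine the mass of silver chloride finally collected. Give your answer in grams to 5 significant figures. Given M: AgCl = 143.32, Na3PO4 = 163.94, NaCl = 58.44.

415.51 g

Pure Na3PO4 = 333.77 × 0.8986 = 299.926 g.
n(Na3PO4) = 299.926 / 163.94 = 1.82948 mol.
Step 1 (Na3PO4:NaCl = 2:6): theoretical n(NaCl) = 5.48845 mol; at 85.53% yield, n(NaCl) = 4.69427 mol.
Step 2 (NaCl:AgCl = 1:1): theoretical n(AgCl) = 4.69427 mol, so theoretical mass = 4.69427 × 143.32 = 672.783 g.
At 61.76% yield, actual mass of AgCl = 672.783 × 0.6176 = 415.511 g.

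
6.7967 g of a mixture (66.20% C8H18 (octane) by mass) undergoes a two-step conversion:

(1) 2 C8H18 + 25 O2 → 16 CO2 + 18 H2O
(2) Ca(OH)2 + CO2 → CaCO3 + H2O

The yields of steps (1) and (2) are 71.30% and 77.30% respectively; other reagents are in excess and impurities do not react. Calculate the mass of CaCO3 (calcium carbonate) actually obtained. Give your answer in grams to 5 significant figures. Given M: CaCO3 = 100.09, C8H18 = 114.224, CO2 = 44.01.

17.384 g

Pure C8H18 = 6.7967 × 0.6620 = 4.49942 g.
n(C8H18) = 4.49942 / 114.224 = 0.0393912 mol.
Step 1 (C8H18:CO2 = 2:16): theoretical n(CO2) = 0.315129 mol; at 71.30% yield, n(CO2) = 0.224687 mol.
Step 2 (CO2:CaCO3 = 1:1): theoretical n(CaCO3) = 0.224687 mol, so theoretical mass = 0.224687 × 100.09 = 22.4889 g.
At 77.30% yield, actual mass of CaCO3 = 22.4889 × 0.7730 = 17.3839 g.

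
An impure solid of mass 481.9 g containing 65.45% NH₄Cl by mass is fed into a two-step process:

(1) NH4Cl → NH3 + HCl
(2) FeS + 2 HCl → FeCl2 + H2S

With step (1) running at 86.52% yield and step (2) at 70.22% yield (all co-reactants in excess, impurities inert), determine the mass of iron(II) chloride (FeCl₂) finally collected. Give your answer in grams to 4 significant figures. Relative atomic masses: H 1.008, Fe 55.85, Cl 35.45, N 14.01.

227.0 g

Pure NH4Cl = 481.9 × 0.6545 = 315.40 g.
M(NH4Cl) = 14.01 + 4(1.008) + 35.45 = 53.492 g/mol.
M(FeCl2) = 55.85 + 2(35.45) = 126.75 g/mol.
n(NH4Cl) = 315.40 / 53.492 = 5.8963 mol.
Step 1 (NH4Cl:HCl = 1:1): theoretical n(HCl) = 5.8963 mol; at 86.52% yield, n(HCl) = 5.1015 mol.
Step 2 (HCl:FeCl2 = 2:1): theoretical n(FeCl2) = 2.5507 mol, so theoretical mass = 2.5507 × 126.75 = 323.30 g.
At 70.22% yield, actual mass of FeCl2 = 323.30 × 0.7022 = 227.02 g.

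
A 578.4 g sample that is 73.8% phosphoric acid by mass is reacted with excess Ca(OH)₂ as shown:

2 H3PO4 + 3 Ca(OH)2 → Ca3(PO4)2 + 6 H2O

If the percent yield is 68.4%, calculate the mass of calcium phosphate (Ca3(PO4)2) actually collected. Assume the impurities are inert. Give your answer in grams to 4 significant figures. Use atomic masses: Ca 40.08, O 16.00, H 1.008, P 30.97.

462.1 g

Pure H3PO4 available = 578.4 g × 0.738 = 426.86 g.
M(H3PO4) = 3(1.008) + 30.97 + 4(16.00) = 97.994 g/mol.
M(Ca3(PO4)2) = 3(40.08) + 2(30.97) + 8(16.00) = 310.18 g/mol.
n(H3PO4) = 426.86 g / 97.994 g/mol = 4.3560 mol.
From the equation the H3PO4:Ca3(PO4)2 mole ratio is 2:1, so n(Ca3(PO4)2) = 4.3560 × 1/2 = 2.1780 mol.
Mass of Ca3(PO4)2 = 2.1780 mol × 310.18 g/mol = 675.57 g.
Actual mass collected = 675.57 g × 0.684 = 462.09 g.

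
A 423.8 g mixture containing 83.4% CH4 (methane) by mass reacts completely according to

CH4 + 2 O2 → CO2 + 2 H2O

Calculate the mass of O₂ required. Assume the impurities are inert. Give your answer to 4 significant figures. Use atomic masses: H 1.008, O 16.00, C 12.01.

Mass of pure CH4 = 423.8 g × 0.834 = 353.45 g.
M(CH4) = 12.01 + 4(1.008) = 16.042 g/mol.
M(O2) = 2(16.00) = 32.00 g/mol.
n(CH4) = 353.45 g / 16.042 g/mol = 22.033 mol.
From the equation the CH4:O2 mole ratio is 1:2, so n(O2) = 22.033 × 2/1 = 44.065 mol.
Mass of O2 = 44.065 mol × 32.00 g/mol = 1410.1 g.

1410 g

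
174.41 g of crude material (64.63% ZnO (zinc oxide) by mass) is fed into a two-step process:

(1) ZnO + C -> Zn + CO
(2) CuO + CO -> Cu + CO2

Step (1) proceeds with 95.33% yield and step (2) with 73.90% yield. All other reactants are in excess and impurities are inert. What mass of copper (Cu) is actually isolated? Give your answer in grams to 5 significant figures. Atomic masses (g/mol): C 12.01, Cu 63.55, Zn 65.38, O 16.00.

62.012 g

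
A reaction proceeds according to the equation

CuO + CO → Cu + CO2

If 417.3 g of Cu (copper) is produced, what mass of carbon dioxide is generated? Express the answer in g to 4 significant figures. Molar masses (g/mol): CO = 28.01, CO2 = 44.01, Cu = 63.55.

289.0 g

n(Cu) = 417.30 g / 63.55 g/mol = 6.5665 mol.
From the equation the Cu:CO2 mole ratio is 1:1, so n(CO2) = 6.5665 × 1/1 = 6.5665 mol.
Mass of CO2 = 6.5665 mol × 44.01 g/mol = 288.99 g.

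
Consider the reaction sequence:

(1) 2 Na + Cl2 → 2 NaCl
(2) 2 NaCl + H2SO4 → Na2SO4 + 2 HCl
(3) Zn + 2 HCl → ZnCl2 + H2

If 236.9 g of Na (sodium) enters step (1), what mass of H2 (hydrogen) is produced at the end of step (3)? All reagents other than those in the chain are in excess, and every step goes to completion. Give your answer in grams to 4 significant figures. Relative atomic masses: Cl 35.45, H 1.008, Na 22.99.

10.39 g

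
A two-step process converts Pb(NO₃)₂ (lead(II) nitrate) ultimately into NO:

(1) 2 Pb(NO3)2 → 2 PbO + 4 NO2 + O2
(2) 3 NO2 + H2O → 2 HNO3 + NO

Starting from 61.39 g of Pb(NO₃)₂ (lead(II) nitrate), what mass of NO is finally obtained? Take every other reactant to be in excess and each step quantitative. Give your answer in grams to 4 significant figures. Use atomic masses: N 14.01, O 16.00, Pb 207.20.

3.708 g

M(Pb(NO3)2) = 207.20 + 2(14.01) + 6(16.00) = 331.22 g/mol.
M(NO) = 14.01 + 16.00 = 30.01 g/mol.
n(Pb(NO3)2) = 61.390 / 331.22 = 0.18535 mol.
Step 1 gives a 2:4 ratio of Pb(NO3)2 to NO2, so n(NO2) = 0.37069 mol.
In step 2 the NO2:NO ratio is 3:1, so n(NO) = 0.12356 mol.
Mass of NO = 0.12356 × 30.01 = 3.7081 g.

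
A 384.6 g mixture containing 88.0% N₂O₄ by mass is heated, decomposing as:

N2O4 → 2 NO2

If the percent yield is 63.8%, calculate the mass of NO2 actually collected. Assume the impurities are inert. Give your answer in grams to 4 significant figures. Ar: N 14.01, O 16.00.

Pure N2O4 available = 384.6 g × 0.880 = 338.45 g.
M(N2O4) = 2(14.01) + 4(16.00) = 92.02 g/mol.
M(NO2) = 14.01 + 2(16.00) = 46.01 g/mol.
n(N2O4) = 338.45 g / 92.02 g/mol = 3.6780 mol.
From the equation the N2O4:NO2 mole ratio is 1:2, so n(NO2) = 3.6780 × 2/1 = 7.3560 mol.
Mass of NO2 = 7.3560 mol × 46.01 g/mol = 338.45 g.
Actual mass collected = 338.45 g × 0.638 = 215.93 g.

215.9 g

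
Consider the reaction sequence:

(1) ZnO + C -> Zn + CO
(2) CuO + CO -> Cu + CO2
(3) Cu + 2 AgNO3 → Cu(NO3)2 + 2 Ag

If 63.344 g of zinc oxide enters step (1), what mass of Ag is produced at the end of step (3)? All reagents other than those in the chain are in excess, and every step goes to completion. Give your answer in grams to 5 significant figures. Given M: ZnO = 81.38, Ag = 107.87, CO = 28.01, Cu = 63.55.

n(ZnO) = 63.344 / 81.38 = 0.778373 mol.
Reaction (1): ZnO→CO ratio 1:1 ⇒ n(CO) = 0.778373 mol.
Reaction (2): CO→Cu ratio 1:1 ⇒ n(Cu) = 0.778373 mol.
Reaction (3): Cu→Ag ratio 1:2 ⇒ n(Ag) = 1.55675 mol.
Mass of Ag = 1.55675 × 107.87 = 167.926 g.

167.93 g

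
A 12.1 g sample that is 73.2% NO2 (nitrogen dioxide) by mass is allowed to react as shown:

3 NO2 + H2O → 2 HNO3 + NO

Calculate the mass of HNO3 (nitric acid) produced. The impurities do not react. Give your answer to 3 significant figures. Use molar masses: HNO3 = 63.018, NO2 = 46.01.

8.09 g

Mass of pure NO2 = 12.1 g × 0.732 = 8.857 g.
n(NO2) = 8.857 g / 46.01 g/mol = 0.1925 mol.
From the equation the NO2:HNO3 mole ratio is 3:2, so n(HNO3) = 0.1925 × 2/3 = 0.1283 mol.
Mass of HNO3 = 0.1283 mol × 63.018 g/mol = 8.088 g.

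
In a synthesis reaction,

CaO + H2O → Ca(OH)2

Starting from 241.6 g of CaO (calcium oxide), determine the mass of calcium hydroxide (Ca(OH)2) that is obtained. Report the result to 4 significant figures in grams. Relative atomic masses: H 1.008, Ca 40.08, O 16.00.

M(CaO) = 40.08 + 16.00 = 56.08 g/mol.
M(Ca(OH)2) = 40.08 + 2(16.00) + 2(1.008) = 74.096 g/mol.
n(CaO) = 241.60 g / 56.08 g/mol = 4.3081 mol.
From the equation the CaO:Ca(OH)2 mole ratio is 1:1, so n(Ca(OH)2) = 4.3081 × 1/1 = 4.3081 mol.
Mass of Ca(OH)2 = 4.3081 mol × 74.096 g/mol = 319.22 g.

319.2 g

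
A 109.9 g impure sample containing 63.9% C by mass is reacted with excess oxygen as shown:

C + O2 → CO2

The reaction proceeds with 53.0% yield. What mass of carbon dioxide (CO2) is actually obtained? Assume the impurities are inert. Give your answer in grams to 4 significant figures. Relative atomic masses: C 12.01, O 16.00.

Pure C available = 109.9 g × 0.639 = 70.226 g.
M(C) = 12.01 g/mol.
M(CO2) = 12.01 + 2(16.00) = 44.01 g/mol.
n(C) = 70.226 g / 12.01 g/mol = 5.8473 mol.
From the equation the C:CO2 mole ratio is 1:1, so n(CO2) = 5.8473 × 1/1 = 5.8473 mol.
Mass of CO2 = 5.8473 mol × 44.01 g/mol = 257.34 g.
Actual mass collected = 257.34 g × 0.530 = 136.39 g.

136.4 g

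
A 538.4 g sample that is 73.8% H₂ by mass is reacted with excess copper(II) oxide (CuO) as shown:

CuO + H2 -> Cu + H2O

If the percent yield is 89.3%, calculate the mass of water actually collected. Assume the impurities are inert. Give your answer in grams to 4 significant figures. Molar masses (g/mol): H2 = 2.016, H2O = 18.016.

3171 g

Pure H2 available = 538.4 g × 0.738 = 397.34 g.
n(H2) = 397.34 g / 2.016 g/mol = 197.09 mol.
From the equation the H2:H2O mole ratio is 1:1, so n(H2O) = 197.09 × 1/1 = 197.09 mol.
Mass of H2O = 197.09 mol × 18.016 g/mol = 3550.8 g.
Actual mass collected = 3550.8 g × 0.893 = 3170.9 g.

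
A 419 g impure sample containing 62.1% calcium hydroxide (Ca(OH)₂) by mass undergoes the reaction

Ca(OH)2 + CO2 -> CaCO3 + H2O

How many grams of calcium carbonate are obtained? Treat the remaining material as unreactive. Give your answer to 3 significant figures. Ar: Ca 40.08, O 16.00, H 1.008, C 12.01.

351 g

Mass of pure Ca(OH)2 = 419 g × 0.621 = 260.2 g.
M(Ca(OH)2) = 40.08 + 2(16.00) + 2(1.008) = 74.096 g/mol.
M(CaCO3) = 40.08 + 12.01 + 3(16.00) = 100.09 g/mol.
n(Ca(OH)2) = 260.2 g / 74.096 g/mol = 3.512 mol.
From the equation the Ca(OH)2:CaCO3 mole ratio is 1:1, so n(CaCO3) = 3.512 × 1/1 = 3.512 mol.
Mass of CaCO3 = 3.512 mol × 100.09 g/mol = 351.5 g.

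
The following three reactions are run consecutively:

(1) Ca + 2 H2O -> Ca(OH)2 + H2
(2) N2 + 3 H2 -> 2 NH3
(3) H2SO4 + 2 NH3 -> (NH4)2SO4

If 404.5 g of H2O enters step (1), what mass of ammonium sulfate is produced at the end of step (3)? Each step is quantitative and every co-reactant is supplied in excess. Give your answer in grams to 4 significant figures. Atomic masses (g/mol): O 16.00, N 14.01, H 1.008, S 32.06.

M(H2O) = 2(1.008) + 16.00 = 18.016 g/mol.
M((NH4)2SO4) = 2(14.01) + 8(1.008) + 32.06 + 4(16.00) = 132.144 g/mol.
n(H2O) = 404.5 / 18.016 = 22.452 mol.
Reaction (1): H2O→H2 ratio 2:1 ⇒ n(H2) = 11.226 mol.
Reaction (2): H2→NH3 ratio 3:2 ⇒ n(NH3) = 7.4841 mol.
Reaction (3): NH3→(NH4)2SO4 ratio 2:1 ⇒ n((NH4)2SO4) = 3.7420 mol.
Mass of (NH4)2SO4 = 3.7420 × 132.144 = 494.49 g.

494.5 g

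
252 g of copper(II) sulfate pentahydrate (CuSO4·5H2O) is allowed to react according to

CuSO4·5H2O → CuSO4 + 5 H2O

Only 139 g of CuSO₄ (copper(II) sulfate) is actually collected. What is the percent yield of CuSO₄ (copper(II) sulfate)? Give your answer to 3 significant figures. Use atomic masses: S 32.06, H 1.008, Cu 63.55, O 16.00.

M(CuSO4·5H2O) = 63.55 + 32.06 + 9(16.00) + 10(1.008) = 249.69 g/mol.
M(CuSO4) = 63.55 + 32.06 + 4(16.00) = 159.61 g/mol.
n(CuSO4·5H2O) = 252.0 g / 249.69 g/mol = 1.009 mol.
From the equation the CuSO4·5H2O:CuSO4 mole ratio is 1:1, so n(CuSO4) = 1.009 × 1/1 = 1.009 mol.
Mass of CuSO4 = 1.009 mol × 159.61 g/mol = 161.1 g.
This is the theoretical yield. Percent yield = 139 g / 161.1 g × 100% = 86.29%.

86.3 %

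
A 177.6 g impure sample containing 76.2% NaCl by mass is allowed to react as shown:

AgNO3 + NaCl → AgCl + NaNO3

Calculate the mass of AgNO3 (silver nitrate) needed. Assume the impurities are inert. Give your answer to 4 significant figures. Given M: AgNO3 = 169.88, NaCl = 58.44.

393.4 g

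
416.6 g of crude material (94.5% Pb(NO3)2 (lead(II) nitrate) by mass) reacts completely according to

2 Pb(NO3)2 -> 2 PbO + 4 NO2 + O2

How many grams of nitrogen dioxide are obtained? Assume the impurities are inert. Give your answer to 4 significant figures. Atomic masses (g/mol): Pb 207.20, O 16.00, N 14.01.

Mass of pure Pb(NO3)2 = 416.6 g × 0.945 = 393.69 g.
M(Pb(NO3)2) = 207.20 + 2(14.01) + 6(16.00) = 331.22 g/mol.
M(NO2) = 14.01 + 2(16.00) = 46.01 g/mol.
n(Pb(NO3)2) = 393.69 g / 331.22 g/mol = 1.1886 mol.
From the equation the Pb(NO3)2:NO2 mole ratio is 2:4, so n(NO2) = 1.1886 × 4/2 = 2.3772 mol.
Mass of NO2 = 2.3772 mol × 46.01 g/mol = 109.37 g.

109.4 g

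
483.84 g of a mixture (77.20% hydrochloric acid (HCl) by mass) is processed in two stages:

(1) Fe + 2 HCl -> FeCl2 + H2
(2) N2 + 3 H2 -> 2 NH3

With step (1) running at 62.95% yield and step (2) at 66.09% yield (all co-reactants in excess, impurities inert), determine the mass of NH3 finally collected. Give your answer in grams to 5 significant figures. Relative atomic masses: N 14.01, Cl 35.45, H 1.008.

24.202 g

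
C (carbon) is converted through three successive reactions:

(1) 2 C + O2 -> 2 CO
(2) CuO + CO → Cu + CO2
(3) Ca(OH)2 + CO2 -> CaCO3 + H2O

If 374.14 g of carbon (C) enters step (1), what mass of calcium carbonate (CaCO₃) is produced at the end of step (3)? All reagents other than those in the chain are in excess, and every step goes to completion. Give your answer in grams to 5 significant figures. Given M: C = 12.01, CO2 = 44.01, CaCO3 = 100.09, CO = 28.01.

n(C) = 374.14 / 12.01 = 31.1524 mol.
Reaction (1): C→CO ratio 2:2 ⇒ n(CO) = 31.1524 mol.
Reaction (2): CO→CO2 ratio 1:1 ⇒ n(CO2) = 31.1524 mol.
Reaction (3): CO2→CaCO3 ratio 1:1 ⇒ n(CaCO3) = 31.1524 mol.
Mass of CaCO3 = 31.1524 × 100.09 = 3118.04 g.

3118.0 g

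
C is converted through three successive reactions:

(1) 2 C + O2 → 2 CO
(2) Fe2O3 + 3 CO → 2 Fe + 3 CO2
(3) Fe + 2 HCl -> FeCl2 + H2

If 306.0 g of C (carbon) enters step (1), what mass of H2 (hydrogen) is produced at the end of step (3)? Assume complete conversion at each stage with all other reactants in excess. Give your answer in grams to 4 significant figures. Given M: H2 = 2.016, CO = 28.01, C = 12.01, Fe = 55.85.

34.24 g

n(C) = 306.0 / 12.01 = 25.479 mol.
Reaction (1): C→CO ratio 2:2 ⇒ n(CO) = 25.479 mol.
Reaction (2): CO→Fe ratio 3:2 ⇒ n(Fe) = 16.986 mol.
Reaction (3): Fe→H2 ratio 1:1 ⇒ n(H2) = 16.986 mol.
Mass of H2 = 16.986 × 2.016 = 34.243 g.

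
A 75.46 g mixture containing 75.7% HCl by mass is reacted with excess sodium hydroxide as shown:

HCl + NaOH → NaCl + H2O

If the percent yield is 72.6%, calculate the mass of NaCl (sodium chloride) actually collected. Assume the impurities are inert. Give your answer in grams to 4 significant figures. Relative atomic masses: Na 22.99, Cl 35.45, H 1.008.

66.48 g

Pure HCl available = 75.46 g × 0.757 = 57.123 g.
M(HCl) = 1.008 + 35.45 = 36.458 g/mol.
M(NaCl) = 22.99 + 35.45 = 58.44 g/mol.
n(HCl) = 57.123 g / 36.458 g/mol = 1.5668 mol.
From the equation the HCl:NaCl mole ratio is 1:1, so n(NaCl) = 1.5668 × 1/1 = 1.5668 mol.
Mass of NaCl = 1.5668 mol × 58.44 g/mol = 91.565 g.
Actual mass collected = 91.565 g × 0.726 = 66.476 g.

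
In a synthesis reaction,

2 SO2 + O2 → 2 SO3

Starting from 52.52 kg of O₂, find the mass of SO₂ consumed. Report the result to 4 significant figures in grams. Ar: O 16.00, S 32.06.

210300 g

M(O2) = 2(16.00) = 32.00 g/mol.
M(SO2) = 32.06 + 2(16.00) = 64.06 g/mol.
Convert: 52.52 kg = 52520 g.
n(O2) = 52520 g / 32.00 g/mol = 1641.2 mol.
From the equation the O2:SO2 mole ratio is 1:2, so n(SO2) = 1641.2 × 2/1 = 3282.5 mol.
Mass of SO2 = 3282.5 mol × 64.06 g/mol = 210280 g.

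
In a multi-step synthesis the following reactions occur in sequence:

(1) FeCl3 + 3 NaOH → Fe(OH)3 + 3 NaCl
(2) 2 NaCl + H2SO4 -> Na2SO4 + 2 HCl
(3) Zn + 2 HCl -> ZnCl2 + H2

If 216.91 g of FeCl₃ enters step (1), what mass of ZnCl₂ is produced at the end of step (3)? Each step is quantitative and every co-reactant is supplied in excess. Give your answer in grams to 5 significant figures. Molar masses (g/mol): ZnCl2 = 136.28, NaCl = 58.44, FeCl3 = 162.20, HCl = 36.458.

273.37 g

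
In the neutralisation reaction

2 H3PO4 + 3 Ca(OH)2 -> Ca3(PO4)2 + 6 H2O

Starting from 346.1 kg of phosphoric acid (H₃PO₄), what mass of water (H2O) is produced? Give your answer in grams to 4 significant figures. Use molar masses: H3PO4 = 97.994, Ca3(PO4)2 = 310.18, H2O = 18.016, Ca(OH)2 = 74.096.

Convert: 346.1 kg = 346100 g.
n(H3PO4) = 346100 g / 97.994 g/mol = 3531.8 mol.
From the equation the H3PO4:H2O mole ratio is 2:6, so n(H2O) = 3531.8 × 6/2 = 10596 mol.
Mass of H2O = 10596 mol × 18.016 g/mol = 190890 g.

190900 g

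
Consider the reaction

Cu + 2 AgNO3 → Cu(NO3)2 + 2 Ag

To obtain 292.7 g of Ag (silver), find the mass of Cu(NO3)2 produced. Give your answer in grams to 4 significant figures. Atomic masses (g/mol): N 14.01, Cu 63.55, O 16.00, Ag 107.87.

254.5 g

M(Ag) = 107.87 g/mol.
M(Cu(NO3)2) = 63.55 + 2(14.01) + 6(16.00) = 187.57 g/mol.
n(Ag) = 292.70 g / 107.87 g/mol = 2.7135 mol.
From the equation the Ag:Cu(NO3)2 mole ratio is 2:1, so n(Cu(NO3)2) = 2.7135 × 1/2 = 1.3567 mol.
Mass of Cu(NO3)2 = 1.3567 mol × 187.57 g/mol = 254.48 g.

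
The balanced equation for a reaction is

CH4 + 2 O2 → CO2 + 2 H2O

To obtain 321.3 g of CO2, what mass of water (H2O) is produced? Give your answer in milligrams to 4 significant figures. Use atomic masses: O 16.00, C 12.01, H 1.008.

M(CO2) = 12.01 + 2(16.00) = 44.01 g/mol.
M(H2O) = 2(1.008) + 16.00 = 18.016 g/mol.
n(CO2) = 321.30 g / 44.01 g/mol = 7.3006 mol.
From the equation the CO2:H2O mole ratio is 1:2, so n(H2O) = 7.3006 × 2/1 = 14.601 mol.
Mass of H2O = 14.601 mol × 18.016 g/mol = 263.06 g.
Converting to mg: 263.06 g = 263100 mg.

263100 mg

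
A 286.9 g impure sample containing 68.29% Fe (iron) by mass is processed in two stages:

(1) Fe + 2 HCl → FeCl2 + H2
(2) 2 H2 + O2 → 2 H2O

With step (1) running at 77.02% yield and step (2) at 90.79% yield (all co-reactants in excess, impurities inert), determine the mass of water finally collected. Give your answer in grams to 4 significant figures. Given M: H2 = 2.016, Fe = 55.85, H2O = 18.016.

Pure Fe = 286.9 × 0.6829 = 195.92 g.
n(Fe) = 195.92 / 55.85 = 3.5080 mol.
Step 1 (Fe:H2 = 1:1): theoretical n(H2) = 3.5080 mol; at 77.02% yield, n(H2) = 2.7019 mol.
Step 2 (H2:H2O = 2:2): theoretical n(H2O) = 2.7019 mol, so theoretical mass = 2.7019 × 18.016 = 48.677 g.
At 90.79% yield, actual mass of H2O = 48.677 × 0.9079 = 44.194 g.

44.19 g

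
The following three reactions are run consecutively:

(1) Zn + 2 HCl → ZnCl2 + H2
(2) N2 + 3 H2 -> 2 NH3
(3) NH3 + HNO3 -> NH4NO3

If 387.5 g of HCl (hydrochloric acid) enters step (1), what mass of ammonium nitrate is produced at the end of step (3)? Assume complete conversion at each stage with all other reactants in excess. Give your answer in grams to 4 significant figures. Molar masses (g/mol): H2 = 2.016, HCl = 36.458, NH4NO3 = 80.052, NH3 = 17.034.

n(HCl) = 387.5 / 36.458 = 10.629 mol.
Reaction (1): HCl→H2 ratio 2:1 ⇒ n(H2) = 5.3143 mol.
Reaction (2): H2→NH3 ratio 3:2 ⇒ n(NH3) = 3.5429 mol.
Reaction (3): NH3→NH4NO3 ratio 1:1 ⇒ n(NH4NO3) = 3.5429 mol.
Mass of NH4NO3 = 3.5429 × 80.052 = 283.62 g.

283.6 g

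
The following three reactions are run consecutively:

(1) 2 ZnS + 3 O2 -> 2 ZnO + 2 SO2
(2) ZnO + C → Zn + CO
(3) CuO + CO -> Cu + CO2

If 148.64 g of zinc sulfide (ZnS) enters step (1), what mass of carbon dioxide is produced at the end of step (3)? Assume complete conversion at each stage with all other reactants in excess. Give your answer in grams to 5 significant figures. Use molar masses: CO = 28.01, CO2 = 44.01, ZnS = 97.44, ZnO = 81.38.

n(ZnS) = 148.64 / 97.44 = 1.52545 mol.
Reaction (1): ZnS→ZnO ratio 2:2 ⇒ n(ZnO) = 1.52545 mol.
Reaction (2): ZnO→CO ratio 1:1 ⇒ n(CO) = 1.52545 mol.
Reaction (3): CO→CO2 ratio 1:1 ⇒ n(CO2) = 1.52545 mol.
Mass of CO2 = 1.52545 × 44.01 = 67.1351 g.

67.135 g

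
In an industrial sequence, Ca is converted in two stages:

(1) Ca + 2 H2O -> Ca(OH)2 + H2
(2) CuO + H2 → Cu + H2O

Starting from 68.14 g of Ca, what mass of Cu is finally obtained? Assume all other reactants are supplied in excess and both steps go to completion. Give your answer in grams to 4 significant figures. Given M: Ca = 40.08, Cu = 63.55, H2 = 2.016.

108.0 g

n(Ca) = 68.140 / 40.08 = 1.7001 mol.
Step 1 gives a 1:1 ratio of Ca to H2, so n(H2) = 1.7001 mol.
In step 2 the H2:Cu ratio is 1:1, so n(Cu) = 1.7001 mol.
Mass of Cu = 1.7001 × 63.55 = 108.04 g.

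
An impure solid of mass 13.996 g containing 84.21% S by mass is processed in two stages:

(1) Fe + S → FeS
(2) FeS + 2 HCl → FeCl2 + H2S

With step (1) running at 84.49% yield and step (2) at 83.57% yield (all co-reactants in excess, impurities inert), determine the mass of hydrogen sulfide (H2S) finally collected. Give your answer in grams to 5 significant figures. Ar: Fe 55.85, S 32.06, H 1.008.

8.8452 g

Pure S = 13.996 × 0.8421 = 11.7860 g.
M(S) = 32.06 g/mol.
M(H2S) = 2(1.008) + 32.06 = 34.076 g/mol.
n(S) = 11.7860 / 32.06 = 0.367624 mol.
Step 1 (S:FeS = 1:1): theoretical n(FeS) = 0.367624 mol; at 84.49% yield, n(FeS) = 0.310606 mol.
Step 2 (FeS:H2S = 1:1): theoretical n(H2S) = 0.310606 mol, so theoretical mass = 0.310606 × 34.076 = 10.5842 g.
At 83.57% yield, actual mass of H2S = 10.5842 × 0.8357 = 8.84522 g.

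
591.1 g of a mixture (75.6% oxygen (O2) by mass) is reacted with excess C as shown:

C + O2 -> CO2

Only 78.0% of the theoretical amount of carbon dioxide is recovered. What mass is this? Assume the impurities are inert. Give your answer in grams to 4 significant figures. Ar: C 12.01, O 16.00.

479.4 g

Pure O2 available = 591.1 g × 0.756 = 446.87 g.
M(O2) = 2(16.00) = 32.00 g/mol.
M(CO2) = 12.01 + 2(16.00) = 44.01 g/mol.
n(O2) = 446.87 g / 32.00 g/mol = 13.965 mol.
From the equation the O2:CO2 mole ratio is 1:1, so n(CO2) = 13.965 × 1/1 = 13.965 mol.
Mass of CO2 = 13.965 mol × 44.01 g/mol = 614.59 g.
Actual mass collected = 614.59 g × 0.780 = 479.38 g.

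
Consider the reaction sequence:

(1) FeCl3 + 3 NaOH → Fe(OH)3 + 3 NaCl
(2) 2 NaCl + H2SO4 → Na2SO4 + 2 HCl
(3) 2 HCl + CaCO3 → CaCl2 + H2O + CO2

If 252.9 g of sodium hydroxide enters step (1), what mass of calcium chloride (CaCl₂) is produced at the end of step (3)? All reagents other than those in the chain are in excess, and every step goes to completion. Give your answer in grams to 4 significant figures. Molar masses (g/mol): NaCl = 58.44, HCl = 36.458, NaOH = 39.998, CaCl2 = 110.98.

350.9 g

n(NaOH) = 252.9 / 39.998 = 6.3228 mol.
Reaction (1): NaOH→NaCl ratio 3:3 ⇒ n(NaCl) = 6.3228 mol.
Reaction (2): NaCl→HCl ratio 2:2 ⇒ n(HCl) = 6.3228 mol.
Reaction (3): HCl→CaCl2 ratio 2:1 ⇒ n(CaCl2) = 3.1614 mol.
Mass of CaCl2 = 3.1614 × 110.98 = 350.85 g.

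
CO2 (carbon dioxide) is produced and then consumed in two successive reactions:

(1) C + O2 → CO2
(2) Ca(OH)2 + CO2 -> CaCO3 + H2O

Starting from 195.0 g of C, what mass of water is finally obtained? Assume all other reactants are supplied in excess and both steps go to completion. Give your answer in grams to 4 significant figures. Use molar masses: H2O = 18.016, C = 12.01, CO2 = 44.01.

n(C) = 195.00 / 12.01 = 16.236 mol.
Step 1 gives a 1:1 ratio of C to CO2, so n(CO2) = 16.236 mol.
In step 2 the CO2:H2O ratio is 1:1, so n(H2O) = 16.236 mol.
Mass of H2O = 16.236 × 18.016 = 292.52 g.

292.5 g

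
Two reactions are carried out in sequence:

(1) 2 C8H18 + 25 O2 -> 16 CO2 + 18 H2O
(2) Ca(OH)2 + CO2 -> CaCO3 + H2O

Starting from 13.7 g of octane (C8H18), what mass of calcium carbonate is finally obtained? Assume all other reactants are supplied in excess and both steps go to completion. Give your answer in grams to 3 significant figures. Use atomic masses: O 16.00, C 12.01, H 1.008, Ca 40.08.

96.0 g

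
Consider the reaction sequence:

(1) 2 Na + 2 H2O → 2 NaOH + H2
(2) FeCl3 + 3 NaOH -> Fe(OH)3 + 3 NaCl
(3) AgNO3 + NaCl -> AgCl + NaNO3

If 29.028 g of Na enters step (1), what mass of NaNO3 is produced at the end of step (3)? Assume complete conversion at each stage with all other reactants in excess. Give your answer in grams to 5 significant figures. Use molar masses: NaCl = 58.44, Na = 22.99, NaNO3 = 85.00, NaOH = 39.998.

n(Na) = 29.028 / 22.99 = 1.26264 mol.
Reaction (1): Na→NaOH ratio 2:2 ⇒ n(NaOH) = 1.26264 mol.
Reaction (2): NaOH→NaCl ratio 3:3 ⇒ n(NaCl) = 1.26264 mol.
Reaction (3): NaCl→NaNO3 ratio 1:1 ⇒ n(NaNO3) = 1.26264 mol.
Mass of NaNO3 = 1.26264 × 85.00 = 107.324 g.

107.32 g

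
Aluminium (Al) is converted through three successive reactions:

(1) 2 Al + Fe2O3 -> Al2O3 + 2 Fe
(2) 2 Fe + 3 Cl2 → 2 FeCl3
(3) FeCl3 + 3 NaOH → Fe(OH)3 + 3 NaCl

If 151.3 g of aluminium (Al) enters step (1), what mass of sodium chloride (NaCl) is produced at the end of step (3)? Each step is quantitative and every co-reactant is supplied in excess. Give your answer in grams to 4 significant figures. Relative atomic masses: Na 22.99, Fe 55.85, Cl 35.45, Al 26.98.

983.2 g

M(Al) = 26.98 g/mol.
M(NaCl) = 22.99 + 35.45 = 58.44 g/mol.
n(Al) = 151.3 / 26.98 = 5.6079 mol.
Reaction (1): Al→Fe ratio 2:2 ⇒ n(Fe) = 5.6079 mol.
Reaction (2): Fe→FeCl3 ratio 2:2 ⇒ n(FeCl3) = 5.6079 mol.
Reaction (3): FeCl3→NaCl ratio 1:3 ⇒ n(NaCl) = 16.824 mol.
Mass of NaCl = 16.824 × 58.44 = 983.17 g.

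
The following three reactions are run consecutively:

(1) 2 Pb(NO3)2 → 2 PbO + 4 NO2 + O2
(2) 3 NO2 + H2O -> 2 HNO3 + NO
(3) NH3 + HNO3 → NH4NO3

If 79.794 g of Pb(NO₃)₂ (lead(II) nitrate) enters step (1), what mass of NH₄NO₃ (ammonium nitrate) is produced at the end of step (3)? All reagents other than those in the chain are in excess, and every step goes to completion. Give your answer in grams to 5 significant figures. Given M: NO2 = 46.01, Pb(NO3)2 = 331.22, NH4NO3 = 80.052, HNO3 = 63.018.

n(Pb(NO3)2) = 79.794 / 331.22 = 0.240909 mol.
Reaction (1): Pb(NO3)2→NO2 ratio 2:4 ⇒ n(NO2) = 0.481819 mol.
Reaction (2): NO2→HNO3 ratio 3:2 ⇒ n(HNO3) = 0.321212 mol.
Reaction (3): HNO3→NH4NO3 ratio 1:1 ⇒ n(NH4NO3) = 0.321212 mol.
Mass of NH4NO3 = 0.321212 × 80.052 = 25.7137 g.

25.714 g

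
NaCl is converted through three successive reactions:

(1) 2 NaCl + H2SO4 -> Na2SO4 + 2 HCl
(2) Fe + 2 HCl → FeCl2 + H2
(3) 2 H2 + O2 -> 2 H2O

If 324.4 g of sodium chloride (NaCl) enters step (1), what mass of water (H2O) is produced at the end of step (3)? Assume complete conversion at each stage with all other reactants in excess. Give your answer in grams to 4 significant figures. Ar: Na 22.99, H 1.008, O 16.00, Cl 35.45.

M(NaCl) = 22.99 + 35.45 = 58.44 g/mol.
M(H2O) = 2(1.008) + 16.00 = 18.016 g/mol.
n(NaCl) = 324.4 / 58.44 = 5.5510 mol.
Reaction (1): NaCl→HCl ratio 2:2 ⇒ n(HCl) = 5.5510 mol.
Reaction (2): HCl→H2 ratio 2:1 ⇒ n(H2) = 2.7755 mol.
Reaction (3): H2→H2O ratio 2:2 ⇒ n(H2O) = 2.7755 mol.
Mass of H2O = 2.7755 × 18.016 = 50.003 g.

50.00 g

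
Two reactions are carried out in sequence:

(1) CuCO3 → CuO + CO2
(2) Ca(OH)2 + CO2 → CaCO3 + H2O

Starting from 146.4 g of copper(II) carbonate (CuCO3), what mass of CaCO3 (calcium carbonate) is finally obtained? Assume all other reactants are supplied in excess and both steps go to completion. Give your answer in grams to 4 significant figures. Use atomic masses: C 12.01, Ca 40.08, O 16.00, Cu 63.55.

M(CuCO3) = 63.55 + 12.01 + 3(16.00) = 123.56 g/mol.
M(CaCO3) = 40.08 + 12.01 + 3(16.00) = 100.09 g/mol.
n(CuCO3) = 146.40 / 123.56 = 1.1848 mol.
Step 1 gives a 1:1 ratio of CuCO3 to CO2, so n(CO2) = 1.1848 mol.
In step 2 the CO2:CaCO3 ratio is 1:1, so n(CaCO3) = 1.1848 mol.
Mass of CaCO3 = 1.1848 × 100.09 = 118.59 g.

118.6 g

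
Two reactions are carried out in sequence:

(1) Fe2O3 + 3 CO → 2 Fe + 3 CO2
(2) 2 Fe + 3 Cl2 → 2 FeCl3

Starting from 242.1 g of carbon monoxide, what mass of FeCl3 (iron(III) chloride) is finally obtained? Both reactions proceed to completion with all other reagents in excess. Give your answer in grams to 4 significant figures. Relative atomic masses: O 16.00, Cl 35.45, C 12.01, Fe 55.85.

M(CO) = 12.01 + 16.00 = 28.01 g/mol.
M(FeCl3) = 55.85 + 3(35.45) = 162.20 g/mol.
n(CO) = 242.10 / 28.01 = 8.6433 mol.
Step 1 gives a 3:2 ratio of CO to Fe, so n(Fe) = 5.7622 mol.
In step 2 the Fe:FeCl3 ratio is 2:2, so n(FeCl3) = 5.7622 mol.
Mass of FeCl3 = 5.7622 × 162.20 = 934.63 g.

934.6 g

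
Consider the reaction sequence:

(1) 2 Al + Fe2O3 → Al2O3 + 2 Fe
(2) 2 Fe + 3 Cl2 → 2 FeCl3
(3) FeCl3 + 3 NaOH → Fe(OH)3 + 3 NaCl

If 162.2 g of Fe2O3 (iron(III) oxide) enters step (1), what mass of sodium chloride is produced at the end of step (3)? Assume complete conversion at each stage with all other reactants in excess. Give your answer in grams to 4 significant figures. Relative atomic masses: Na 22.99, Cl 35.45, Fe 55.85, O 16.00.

M(Fe2O3) = 2(55.85) + 3(16.00) = 159.70 g/mol.
M(NaCl) = 22.99 + 35.45 = 58.44 g/mol.
n(Fe2O3) = 162.2 / 159.70 = 1.0157 mol.
Reaction (1): Fe2O3→Fe ratio 1:2 ⇒ n(Fe) = 2.0313 mol.
Reaction (2): Fe→FeCl3 ratio 2:2 ⇒ n(FeCl3) = 2.0313 mol.
Reaction (3): FeCl3→NaCl ratio 1:3 ⇒ n(NaCl) = 6.0939 mol.
Mass of NaCl = 6.0939 × 58.44 = 356.13 g.

356.1 g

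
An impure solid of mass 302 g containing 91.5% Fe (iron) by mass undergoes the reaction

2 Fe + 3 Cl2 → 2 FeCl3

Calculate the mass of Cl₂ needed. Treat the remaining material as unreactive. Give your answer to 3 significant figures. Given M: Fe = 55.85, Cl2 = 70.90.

Mass of pure Fe = 302 g × 0.915 = 276.3 g.
n(Fe) = 276.3 g / 55.85 g/mol = 4.948 mol.
From the equation the Fe:Cl2 mole ratio is 2:3, so n(Cl2) = 4.948 × 3/2 = 7.422 mol.
Mass of Cl2 = 7.422 mol × 70.90 g/mol = 526.2 g.

526 g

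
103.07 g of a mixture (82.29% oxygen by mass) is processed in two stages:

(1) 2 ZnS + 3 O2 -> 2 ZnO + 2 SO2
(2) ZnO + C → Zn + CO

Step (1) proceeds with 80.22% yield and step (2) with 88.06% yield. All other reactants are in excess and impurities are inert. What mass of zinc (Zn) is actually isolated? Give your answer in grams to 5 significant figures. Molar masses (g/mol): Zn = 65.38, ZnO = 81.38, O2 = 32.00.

81.610 g

Pure O2 = 103.07 × 0.8229 = 84.8163 g.
n(O2) = 84.8163 / 32.00 = 2.65051 mol.
Step 1 (O2:ZnO = 3:2): theoretical n(ZnO) = 1.76701 mol; at 80.22% yield, n(ZnO) = 1.41749 mol.
Step 2 (ZnO:Zn = 1:1): theoretical n(Zn) = 1.41749 mol, so theoretical mass = 1.41749 × 65.38 = 92.6757 g.
At 88.06% yield, actual mass of Zn = 92.6757 × 0.8806 = 81.6102 g.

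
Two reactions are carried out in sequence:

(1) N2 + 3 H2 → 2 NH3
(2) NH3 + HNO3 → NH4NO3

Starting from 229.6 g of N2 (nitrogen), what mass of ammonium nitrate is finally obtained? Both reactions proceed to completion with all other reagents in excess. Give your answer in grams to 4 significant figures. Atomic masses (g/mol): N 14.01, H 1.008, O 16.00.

1312 g

M(N2) = 2(14.01) = 28.02 g/mol.
M(NH4NO3) = 2(14.01) + 4(1.008) + 3(16.00) = 80.052 g/mol.
n(N2) = 229.60 / 28.02 = 8.1941 mol.
Step 1 gives a 1:2 ratio of N2 to NH3, so n(NH3) = 16.388 mol.
In step 2 the NH3:NH4NO3 ratio is 1:1, so n(NH4NO3) = 16.388 mol.
Mass of NH4NO3 = 16.388 × 80.052 = 1311.9 g.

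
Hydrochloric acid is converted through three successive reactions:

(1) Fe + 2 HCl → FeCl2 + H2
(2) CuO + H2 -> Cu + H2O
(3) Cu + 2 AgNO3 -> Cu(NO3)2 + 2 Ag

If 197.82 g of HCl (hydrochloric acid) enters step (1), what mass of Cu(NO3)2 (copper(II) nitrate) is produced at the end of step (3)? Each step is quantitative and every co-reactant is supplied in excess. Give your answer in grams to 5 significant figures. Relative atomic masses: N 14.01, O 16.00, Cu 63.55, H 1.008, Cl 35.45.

M(HCl) = 1.008 + 35.45 = 36.458 g/mol.
M(Cu(NO3)2) = 63.55 + 2(14.01) + 6(16.00) = 187.57 g/mol.
n(HCl) = 197.82 / 36.458 = 5.42597 mol.
Reaction (1): HCl→H2 ratio 2:1 ⇒ n(H2) = 2.71298 mol.
Reaction (2): H2→Cu ratio 1:1 ⇒ n(Cu) = 2.71298 mol.
Reaction (3): Cu→Cu(NO3)2 ratio 1:1 ⇒ n(Cu(NO3)2) = 2.71298 mol.
Mass of Cu(NO3)2 = 2.71298 × 187.57 = 508.875 g.

508.87 g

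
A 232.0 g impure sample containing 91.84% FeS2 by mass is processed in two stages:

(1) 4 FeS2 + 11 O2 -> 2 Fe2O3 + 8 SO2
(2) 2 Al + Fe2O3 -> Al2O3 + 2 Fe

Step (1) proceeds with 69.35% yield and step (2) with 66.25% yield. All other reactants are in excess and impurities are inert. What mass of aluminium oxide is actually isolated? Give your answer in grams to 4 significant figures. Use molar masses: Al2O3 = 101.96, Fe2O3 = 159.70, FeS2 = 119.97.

Pure FeS2 = 232.0 × 0.9184 = 213.07 g.
n(FeS2) = 213.07 / 119.97 = 1.7760 mol.
Step 1 (FeS2:Fe2O3 = 4:2): theoretical n(Fe2O3) = 0.88801 mol; at 69.35% yield, n(Fe2O3) = 0.61583 mol.
Step 2 (Fe2O3:Al2O3 = 1:1): theoretical n(Al2O3) = 0.61583 mol, so theoretical mass = 0.61583 × 101.96 = 62.790 g.
At 66.25% yield, actual mass of Al2O3 = 62.790 × 0.6625 = 41.599 g.

41.60 g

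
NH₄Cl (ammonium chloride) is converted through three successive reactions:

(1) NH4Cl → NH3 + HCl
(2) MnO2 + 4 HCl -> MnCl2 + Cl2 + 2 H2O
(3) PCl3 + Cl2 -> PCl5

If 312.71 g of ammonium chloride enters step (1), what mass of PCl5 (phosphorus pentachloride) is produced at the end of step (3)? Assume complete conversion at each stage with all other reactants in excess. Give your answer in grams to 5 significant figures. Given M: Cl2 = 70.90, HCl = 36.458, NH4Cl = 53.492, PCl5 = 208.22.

304.31 g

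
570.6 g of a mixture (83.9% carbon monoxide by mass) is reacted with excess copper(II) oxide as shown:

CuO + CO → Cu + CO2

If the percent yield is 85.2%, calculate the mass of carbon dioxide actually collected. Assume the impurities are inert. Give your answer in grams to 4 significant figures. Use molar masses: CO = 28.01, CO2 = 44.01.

640.9 g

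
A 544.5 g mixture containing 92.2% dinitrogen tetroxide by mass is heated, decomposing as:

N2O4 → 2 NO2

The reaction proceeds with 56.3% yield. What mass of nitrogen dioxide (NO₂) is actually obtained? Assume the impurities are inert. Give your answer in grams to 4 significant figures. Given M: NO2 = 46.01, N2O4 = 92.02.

Pure N2O4 available = 544.5 g × 0.922 = 502.03 g.
n(N2O4) = 502.03 g / 92.02 g/mol = 5.4557 mol.
From the equation the N2O4:NO2 mole ratio is 1:2, so n(NO2) = 5.4557 × 2/1 = 10.911 mol.
Mass of NO2 = 10.911 mol × 46.01 g/mol = 502.03 g.
Actual mass collected = 502.03 g × 0.563 = 282.64 g.

282.6 g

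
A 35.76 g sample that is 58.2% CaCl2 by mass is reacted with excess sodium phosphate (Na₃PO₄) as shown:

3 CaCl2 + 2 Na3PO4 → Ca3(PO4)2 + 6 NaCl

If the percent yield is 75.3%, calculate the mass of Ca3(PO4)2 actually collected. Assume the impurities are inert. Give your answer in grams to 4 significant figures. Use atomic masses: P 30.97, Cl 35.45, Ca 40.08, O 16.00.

14.60 g

Pure CaCl2 available = 35.76 g × 0.582 = 20.812 g.
M(CaCl2) = 40.08 + 2(35.45) = 110.98 g/mol.
M(Ca3(PO4)2) = 3(40.08) + 2(30.97) + 8(16.00) = 310.18 g/mol.
n(CaCl2) = 20.812 g / 110.98 g/mol = 0.18753 mol.
From the equation the CaCl2:Ca3(PO4)2 mole ratio is 3:1, so n(Ca3(PO4)2) = 0.18753 × 1/3 = 0.062511 mol.
Mass of Ca3(PO4)2 = 0.062511 mol × 310.18 g/mol = 19.390 g.
Actual mass collected = 19.390 g × 0.753 = 14.600 g.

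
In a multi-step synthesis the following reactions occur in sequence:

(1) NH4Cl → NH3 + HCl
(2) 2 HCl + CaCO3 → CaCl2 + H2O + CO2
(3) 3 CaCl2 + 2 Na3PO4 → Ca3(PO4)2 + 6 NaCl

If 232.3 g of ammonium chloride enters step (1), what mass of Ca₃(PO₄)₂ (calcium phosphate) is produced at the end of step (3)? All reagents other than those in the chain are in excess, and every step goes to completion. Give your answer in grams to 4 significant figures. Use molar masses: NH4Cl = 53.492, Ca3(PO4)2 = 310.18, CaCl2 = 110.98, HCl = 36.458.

224.5 g

n(NH4Cl) = 232.3 / 53.492 = 4.3427 mol.
Reaction (1): NH4Cl→HCl ratio 1:1 ⇒ n(HCl) = 4.3427 mol.
Reaction (2): HCl→CaCl2 ratio 2:1 ⇒ n(CaCl2) = 2.1714 mol.
Reaction (3): CaCl2→Ca3(PO4)2 ratio 3:1 ⇒ n(Ca3(PO4)2) = 0.72378 mol.
Mass of Ca3(PO4)2 = 0.72378 × 310.18 = 224.50 g.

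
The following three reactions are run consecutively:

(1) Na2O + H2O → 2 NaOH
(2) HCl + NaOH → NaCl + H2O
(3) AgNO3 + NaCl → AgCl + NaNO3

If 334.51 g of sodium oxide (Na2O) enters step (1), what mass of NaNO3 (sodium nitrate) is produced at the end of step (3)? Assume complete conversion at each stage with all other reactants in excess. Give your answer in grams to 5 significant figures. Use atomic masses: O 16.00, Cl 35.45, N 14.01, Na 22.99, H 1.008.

917.50 g

M(Na2O) = 2(22.99) + 16.00 = 61.98 g/mol.
M(NaNO3) = 22.99 + 14.01 + 3(16.00) = 85.00 g/mol.
n(Na2O) = 334.51 / 61.98 = 5.39706 mol.
Reaction (1): Na2O→NaOH ratio 1:2 ⇒ n(NaOH) = 10.7941 mol.
Reaction (2): NaOH→NaCl ratio 1:1 ⇒ n(NaCl) = 10.7941 mol.
Reaction (3): NaCl→NaNO3 ratio 1:1 ⇒ n(NaNO3) = 10.7941 mol.
Mass of NaNO3 = 10.7941 × 85.00 = 917.501 g.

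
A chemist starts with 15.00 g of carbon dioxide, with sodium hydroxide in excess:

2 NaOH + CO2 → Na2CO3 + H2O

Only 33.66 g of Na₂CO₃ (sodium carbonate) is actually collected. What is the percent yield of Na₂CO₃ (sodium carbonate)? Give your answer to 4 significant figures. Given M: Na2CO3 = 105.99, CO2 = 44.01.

n(CO2) = 15.000 g / 44.01 g/mol = 0.34083 mol.
From the equation the CO2:Na2CO3 mole ratio is 1:1, so n(Na2CO3) = 0.34083 × 1/1 = 0.34083 mol.
Mass of Na2CO3 = 0.34083 mol × 105.99 g/mol = 36.125 g.
This is the theoretical yield. Percent yield = 33.66 g / 36.125 g × 100% = 93.177%.

93.18 %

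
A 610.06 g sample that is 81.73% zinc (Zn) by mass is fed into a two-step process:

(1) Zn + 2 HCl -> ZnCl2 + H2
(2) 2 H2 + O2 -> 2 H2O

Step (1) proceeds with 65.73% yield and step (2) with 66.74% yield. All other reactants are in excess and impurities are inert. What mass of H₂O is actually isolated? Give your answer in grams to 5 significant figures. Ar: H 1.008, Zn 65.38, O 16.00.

Pure Zn = 610.06 × 0.8173 = 498.602 g.
M(Zn) = 65.38 g/mol.
M(H2O) = 2(1.008) + 16.00 = 18.016 g/mol.
n(Zn) = 498.602 / 65.38 = 7.62622 mol.
Step 1 (Zn:H2 = 1:1): theoretical n(H2) = 7.62622 mol; at 65.73% yield, n(H2) = 5.01271 mol.
Step 2 (H2:H2O = 2:2): theoretical n(H2O) = 5.01271 mol, so theoretical mass = 5.01271 × 18.016 = 90.3090 g.
At 66.74% yield, actual mass of H2O = 90.3090 × 0.6674 = 60.2722 g.

60.272 g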